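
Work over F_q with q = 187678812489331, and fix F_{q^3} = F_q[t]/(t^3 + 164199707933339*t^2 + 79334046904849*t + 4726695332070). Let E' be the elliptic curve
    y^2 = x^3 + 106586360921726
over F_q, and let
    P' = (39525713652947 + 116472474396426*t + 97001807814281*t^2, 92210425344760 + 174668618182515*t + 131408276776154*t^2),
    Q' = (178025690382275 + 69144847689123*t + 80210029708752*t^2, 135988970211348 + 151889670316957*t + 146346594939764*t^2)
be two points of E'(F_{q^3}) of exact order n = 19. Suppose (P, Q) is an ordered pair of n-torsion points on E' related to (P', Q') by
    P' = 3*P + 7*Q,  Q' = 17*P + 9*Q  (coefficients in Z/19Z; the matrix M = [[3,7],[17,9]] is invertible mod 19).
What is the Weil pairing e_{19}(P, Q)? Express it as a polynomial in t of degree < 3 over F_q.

Alternating bilinearity on E[19] (values in mu_{19} in F_{187678812489331^3}) gives e(P',Q') = e(P,Q)^det(M).
det M = 3*9 - 7*17 = -92 = 3 (mod 19); 3^{-1} = 13 (mod 19).
Build f_{19,P'} and f_{19,Q'} via the 5-bit ladder of 19=10011_2; evaluate at shifted divisors; quotient in F_{187678812489331^3}.
So e_{19}(P',Q') = 52105990019933 + 149091313022951*t + 178436792661499*t^2.
Raise to 13: e(P,Q) = 145713876369079 + 152775476538674*t + 172972829486990*t^2 in mu_{19}.

145713876369079 + 152775476538674*t + 172972829486990*t^2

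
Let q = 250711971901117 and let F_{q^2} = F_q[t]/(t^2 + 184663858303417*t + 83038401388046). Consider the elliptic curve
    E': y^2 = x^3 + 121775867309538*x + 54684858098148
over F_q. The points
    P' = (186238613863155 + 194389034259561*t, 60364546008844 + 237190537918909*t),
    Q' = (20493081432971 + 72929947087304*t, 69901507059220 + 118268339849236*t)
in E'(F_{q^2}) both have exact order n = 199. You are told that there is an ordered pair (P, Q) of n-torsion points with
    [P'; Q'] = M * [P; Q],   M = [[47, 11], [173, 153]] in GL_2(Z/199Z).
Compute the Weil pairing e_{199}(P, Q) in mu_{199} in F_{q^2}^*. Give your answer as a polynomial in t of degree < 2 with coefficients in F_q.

193277373244485 + 233752783548158*t

The 199-Weil pairing on E[199] over F_{250711971901117} is alternating-bilinear: e_{199}(P',Q') = e_{199}(P,Q)^det(M).
So e_{199}(P,Q) = e_{199}(P',Q')^{103}, since 114*103 = 1 mod 199.
Build f_{199,P'} and f_{199,Q'} via the 8-bit ladder of 199=11000111_2; evaluate at shifted divisors; quotient in F_{250711971901117^2}.
Miller gives e_{199}(P',Q') = 234688559032685 + 34239378765359*t in F_{250711971901117^2}.
e_{199}(P,Q) = (234688559032685 + 34239378765359*t)^{103} = 193277373244485 + 233752783548158*t.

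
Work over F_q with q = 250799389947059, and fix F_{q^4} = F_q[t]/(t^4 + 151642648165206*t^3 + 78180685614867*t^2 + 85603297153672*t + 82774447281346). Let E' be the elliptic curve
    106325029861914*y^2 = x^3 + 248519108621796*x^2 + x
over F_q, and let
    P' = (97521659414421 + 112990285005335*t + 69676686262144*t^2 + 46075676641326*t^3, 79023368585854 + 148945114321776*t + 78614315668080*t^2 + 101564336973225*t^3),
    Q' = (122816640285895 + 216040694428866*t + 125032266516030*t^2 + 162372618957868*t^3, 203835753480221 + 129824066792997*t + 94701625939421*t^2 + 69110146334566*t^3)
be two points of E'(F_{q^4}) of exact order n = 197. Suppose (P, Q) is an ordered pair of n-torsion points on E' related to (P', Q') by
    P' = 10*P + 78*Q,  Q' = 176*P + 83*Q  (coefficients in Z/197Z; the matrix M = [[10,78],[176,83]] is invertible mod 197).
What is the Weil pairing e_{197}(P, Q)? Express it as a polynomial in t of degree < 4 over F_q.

182032352561565 + 72303655998374*t + 20394708317586*t^2 + 241969688835800*t^3

The 197-Weil pairing on E[197] over F_{250799389947059} is alternating-bilinear: e_{197}(P',Q') = e_{197}(P,Q)^det(M).
det M = 10*83 - 78*176 = -12898 = 104 (mod 197); 104^{-1} = 36 (mod 197).
Montgomery->Weierstrass: x_W = 30930562585989*x+83878544728503, y_W=30930562585989*y on F_{250799389947059}; lands on y^2=x^3+10504013995172*x+4051505081516.
Double-and-add over 11000101: 8-1 doublings, 4-1 additions; each step l_{T,T}/v_{2T} or l_{T,P'}/v at Q'+S for random S.
The quotient is 129664382707779 + 154616699872002*t + 63294327849907*t^2 + 89561253644065*t^3.
Finally e_{197}(P,Q) = 182032352561565 + 72303655998374*t + 20394708317586*t^2 + 241969688835800*t^3.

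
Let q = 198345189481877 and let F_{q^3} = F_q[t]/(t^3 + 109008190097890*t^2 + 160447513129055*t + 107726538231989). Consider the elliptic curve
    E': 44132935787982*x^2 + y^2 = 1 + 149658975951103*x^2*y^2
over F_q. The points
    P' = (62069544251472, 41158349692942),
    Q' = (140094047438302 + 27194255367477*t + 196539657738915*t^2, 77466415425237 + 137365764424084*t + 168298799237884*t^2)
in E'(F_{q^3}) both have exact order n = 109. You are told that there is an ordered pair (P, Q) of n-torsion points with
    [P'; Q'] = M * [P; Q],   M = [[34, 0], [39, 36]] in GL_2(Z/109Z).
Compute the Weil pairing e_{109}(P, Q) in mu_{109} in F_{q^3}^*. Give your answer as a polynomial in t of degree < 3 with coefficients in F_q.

86349163868665 + 3741073281559*t + 130876056961812*t^2

The 109-Weil pairing on E[109] over F_{198345189481877} is alternating-bilinear: e_{109}(P',Q') = e_{109}(P,Q)^det(M).
34*36 - 0*39 = 1224; reduced mod 109: det = 25, inverse 48.
Edwards a_E,d_E -> Montgomery A=145488105393352,B=102057879902701 -> Weierstrass 134670327397054,97072020939034 via alpha=65356183536827,beta=23204787329689.
7-bit Miller (1101101) on E'/F_{198345189481877} with a'=134670327397054, b'=97072020939034: accumulate tangent/chord ratios at Q'+S and P'+S'.
The quotient is 171958670826652 + 160655972499765*t + 130312983734860*t^2.
Finally e_{109}(P,Q) = 86349163868665 + 3741073281559*t + 130876056961812*t^2.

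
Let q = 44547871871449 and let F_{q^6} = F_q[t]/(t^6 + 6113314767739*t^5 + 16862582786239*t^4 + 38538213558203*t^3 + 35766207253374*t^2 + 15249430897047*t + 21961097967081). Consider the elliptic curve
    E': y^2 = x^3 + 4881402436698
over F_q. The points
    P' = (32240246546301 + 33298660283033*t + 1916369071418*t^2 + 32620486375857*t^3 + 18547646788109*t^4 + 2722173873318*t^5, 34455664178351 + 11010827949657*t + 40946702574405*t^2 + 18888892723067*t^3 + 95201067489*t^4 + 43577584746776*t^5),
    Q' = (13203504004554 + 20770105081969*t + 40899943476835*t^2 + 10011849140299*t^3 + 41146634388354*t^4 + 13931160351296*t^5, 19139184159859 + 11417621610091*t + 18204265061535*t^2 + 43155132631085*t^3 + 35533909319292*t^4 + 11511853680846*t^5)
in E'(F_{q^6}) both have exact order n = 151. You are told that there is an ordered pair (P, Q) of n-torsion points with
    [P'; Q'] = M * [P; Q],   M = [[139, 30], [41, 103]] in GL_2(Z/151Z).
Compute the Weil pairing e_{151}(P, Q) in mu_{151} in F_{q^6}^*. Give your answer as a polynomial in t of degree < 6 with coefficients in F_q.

11405171160203 + 18362142609885*t + 37374515840725*t^2 + 1768540376980*t^3 + 25684426103834*t^4 + 12205222770609*t^5

The 151-Weil pairing on E[151] over F_{44547871871449} is alternating-bilinear: e_{151}(P',Q') = e_{151}(P,Q)^det(M).
139*103 - 30*41 = 13087; reduced mod 151: det = 101, inverse 3.
Build f_{151,P'} and f_{151,Q'} via the 8-bit ladder of 151=10010111_2; evaluate at shifted divisors; quotient in F_{44547871871449^6}.
Result: e(P',Q') = 36047537868945 + 4190320989825*t + 32084662470841*t^2 + 6444409293698*t^3 + 40913403057231*t^4 + 12167153291087*t^5.
Raise to 3: e(P,Q) = 11405171160203 + 18362142609885*t + 37374515840725*t^2 + 1768540376980*t^3 + 25684426103834*t^4 + 12205222770609*t^5 in mu_{151}.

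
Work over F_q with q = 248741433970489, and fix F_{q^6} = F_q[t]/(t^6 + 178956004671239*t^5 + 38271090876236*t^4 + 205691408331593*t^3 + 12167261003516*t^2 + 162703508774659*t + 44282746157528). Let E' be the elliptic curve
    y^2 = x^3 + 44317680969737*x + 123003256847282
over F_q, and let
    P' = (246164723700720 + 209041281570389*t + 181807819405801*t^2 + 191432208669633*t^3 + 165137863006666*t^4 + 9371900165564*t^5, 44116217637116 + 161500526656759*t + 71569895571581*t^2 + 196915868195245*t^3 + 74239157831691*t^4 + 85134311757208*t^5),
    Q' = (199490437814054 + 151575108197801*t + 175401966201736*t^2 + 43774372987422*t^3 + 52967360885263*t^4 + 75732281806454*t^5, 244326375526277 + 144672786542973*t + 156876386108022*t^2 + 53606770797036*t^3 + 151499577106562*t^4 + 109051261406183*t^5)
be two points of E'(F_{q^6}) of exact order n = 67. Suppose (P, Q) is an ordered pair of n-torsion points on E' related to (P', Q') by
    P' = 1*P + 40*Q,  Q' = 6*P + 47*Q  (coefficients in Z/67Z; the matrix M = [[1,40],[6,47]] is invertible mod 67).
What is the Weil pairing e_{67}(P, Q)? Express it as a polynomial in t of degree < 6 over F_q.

Under M = [[1,40],[6,47]] in GL_2(Z/67), e_{67}(P',Q') = e_{67}(P,Q)^(1*47-40*6 mod 67).
det(M) mod 67 = 8; its inverse in (Z/67)^* is 42 (check: 8*42 mod 67 = 1).
7-bit Miller (1000011) on E'/F_{248741433970489} with a'=44317680969737, b'=123003256847282: accumulate tangent/chord ratios at Q'+S and P'+S'.
The quotient is 181503152368259 + 16954507806768*t + 84172907211897*t^2 + 198695812265806*t^3 + 30321049553704*t^4 + 42509572953050*t^5.
Hence e(P,Q) = 183802917386200 + 242882242454129*t + 8855316160429*t^2 + 129583649300373*t^3 + 143804563784160*t^4 + 189268497638262*t^5 in F_{248741433970489^6}^*.

183802917386200 + 242882242454129*t + 8855316160429*t^2 + 129583649300373*t^3 + 143804563784160*t^4 + 189268497638262*t^5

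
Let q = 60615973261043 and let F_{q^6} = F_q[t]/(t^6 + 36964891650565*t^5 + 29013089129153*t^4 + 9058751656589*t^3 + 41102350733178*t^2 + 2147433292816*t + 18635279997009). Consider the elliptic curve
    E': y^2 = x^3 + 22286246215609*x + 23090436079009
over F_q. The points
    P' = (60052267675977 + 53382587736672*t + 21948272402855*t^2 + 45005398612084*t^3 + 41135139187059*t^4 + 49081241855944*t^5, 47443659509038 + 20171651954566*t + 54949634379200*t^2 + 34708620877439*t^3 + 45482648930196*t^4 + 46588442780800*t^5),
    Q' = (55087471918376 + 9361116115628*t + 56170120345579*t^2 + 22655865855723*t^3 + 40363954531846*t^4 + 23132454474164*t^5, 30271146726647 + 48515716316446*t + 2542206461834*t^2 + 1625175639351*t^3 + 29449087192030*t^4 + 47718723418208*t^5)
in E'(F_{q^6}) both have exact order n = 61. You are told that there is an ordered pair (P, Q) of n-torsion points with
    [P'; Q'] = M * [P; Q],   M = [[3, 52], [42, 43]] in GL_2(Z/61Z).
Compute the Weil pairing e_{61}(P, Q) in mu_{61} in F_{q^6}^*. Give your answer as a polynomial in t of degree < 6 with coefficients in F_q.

Under M = [[3,52],[42,43]] in GL_2(Z/61), e_{61}(P',Q') = e_{61}(P,Q)^(3*43-52*42 mod 61).
det(M) mod 61 = 19; its inverse in (Z/61)^* is 45 (check: 19*45 mod 61 = 1).
Build f_{61,P'} and f_{61,Q'} via the 6-bit ladder of 61=111101_2; evaluate at shifted divisors; quotient in F_{60615973261043^6}.
Result: e(P',Q') = 26754786095633 + 23956527380102*t + 7548540982607*t^2 + 8699260436771*t^3 + 53451876708687*t^4 + 32079880334476*t^5.
e_{61}(P,Q) = (26754786095633 + 23956527380102*t + 7548540982607*t^2 + 8699260436771*t^3 + 53451876708687*t^4 + 32079880334476*t^5)^{45} = 50403537307914 + 6416786469924*t + 26521671853562*t^2 + 2122639286470*t^3 + 30603491663514*t^4 + 52086093035002*t^5.

50403537307914 + 6416786469924*t + 26521671853562*t^2 + 2122639286470*t^3 + 30603491663514*t^4 + 52086093035002*t^5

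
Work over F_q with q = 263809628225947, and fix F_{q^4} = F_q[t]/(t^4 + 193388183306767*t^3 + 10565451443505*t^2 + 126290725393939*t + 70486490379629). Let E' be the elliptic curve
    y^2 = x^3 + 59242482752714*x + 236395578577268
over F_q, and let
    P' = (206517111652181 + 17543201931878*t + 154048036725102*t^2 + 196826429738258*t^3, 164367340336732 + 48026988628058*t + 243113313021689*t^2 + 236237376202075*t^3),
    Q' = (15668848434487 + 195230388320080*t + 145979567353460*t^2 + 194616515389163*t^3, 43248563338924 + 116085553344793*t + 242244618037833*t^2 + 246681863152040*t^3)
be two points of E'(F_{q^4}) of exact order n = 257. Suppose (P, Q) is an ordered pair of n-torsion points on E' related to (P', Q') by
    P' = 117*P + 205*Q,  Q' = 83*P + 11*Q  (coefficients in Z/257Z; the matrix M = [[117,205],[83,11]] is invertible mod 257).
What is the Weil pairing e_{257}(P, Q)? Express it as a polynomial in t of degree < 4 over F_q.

Since e_{257}(P,P)=e_{257}(Q,Q)=1 and e_{257}(Q,P)=e_{257}(P,Q)^{-1}, expanding e_{257}(117*P + 205*Q,83*P + 11*Q) leaves e(P,Q)^det(M).
Hence e(P,Q) = e(P',Q')^{131} where 131 = 206^{-1} mod 257.
n = 257 = (100000001)_2 (9 bits, wt 2); accumulate f_{257,P'}(Q'+S)/f_{257,P'}(S) along the 8-step ladder.
Miller gives e_{257}(P',Q') = 134335176202460 + 223446684516125*t + 114147495554732*t^2 + 98808375611522*t^3 in F_{263809628225947^4}.
Hence e(P,Q) = 35376275034440 + 196424924458018*t + 221512691821189*t^2 + 22008397671036*t^3 in F_{263809628225947^4}^*.

35376275034440 + 196424924458018*t + 221512691821189*t^2 + 22008397671036*t^3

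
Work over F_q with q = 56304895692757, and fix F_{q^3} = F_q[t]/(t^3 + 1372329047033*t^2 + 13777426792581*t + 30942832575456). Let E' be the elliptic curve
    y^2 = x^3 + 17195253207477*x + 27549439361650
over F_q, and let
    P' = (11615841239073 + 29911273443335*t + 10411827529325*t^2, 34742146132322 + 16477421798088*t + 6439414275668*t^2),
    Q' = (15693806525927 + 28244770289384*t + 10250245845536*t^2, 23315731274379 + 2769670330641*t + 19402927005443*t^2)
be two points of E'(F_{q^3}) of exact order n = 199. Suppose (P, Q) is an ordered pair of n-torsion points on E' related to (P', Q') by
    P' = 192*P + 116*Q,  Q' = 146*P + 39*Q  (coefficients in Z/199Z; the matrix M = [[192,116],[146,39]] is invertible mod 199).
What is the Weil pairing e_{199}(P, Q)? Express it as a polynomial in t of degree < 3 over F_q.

e_{199}(aP+bQ,cP+dQ) = e_{199}(P,Q)^(ad-bc); with (a,b,c,d)=(192,116,146,39) this gives the det-199 law.
192*39 - 116*146 = -9448; reduced mod 199: det = 104, inverse 155.
Miller loop for e_{199} over F_{56304895692757^3}: bits of 199 = 11000111; 7 double steps + 4 add steps, l/v at each.
Result: e(P',Q') = 27121021952685 + 40908555991824*t + 886076216895*t^2.
Raise to 155: e(P,Q) = 14874274688632 + 29059686676203*t + 32785518315931*t^2 in mu_{199}.

14874274688632 + 29059686676203*t + 32785518315931*t^2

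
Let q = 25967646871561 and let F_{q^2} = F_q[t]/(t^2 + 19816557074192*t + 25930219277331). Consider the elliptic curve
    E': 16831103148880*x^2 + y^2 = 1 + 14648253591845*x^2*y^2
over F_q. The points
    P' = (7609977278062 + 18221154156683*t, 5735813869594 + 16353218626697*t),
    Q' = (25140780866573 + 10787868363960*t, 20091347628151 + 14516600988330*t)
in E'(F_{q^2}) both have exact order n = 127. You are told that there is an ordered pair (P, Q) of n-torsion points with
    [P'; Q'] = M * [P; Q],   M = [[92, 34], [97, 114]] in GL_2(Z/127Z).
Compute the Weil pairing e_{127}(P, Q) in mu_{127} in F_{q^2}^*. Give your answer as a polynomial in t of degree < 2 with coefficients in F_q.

4667951724793 + 15335013520086*t

Under M = [[92,34],[97,114]] in GL_2(Z/127), e_{127}(P',Q') = e_{127}(P,Q)^(92*114-34*97 mod 127).
92*114 - 34*97 = 7190; reduced mod 127: det = 78, inverse 57.
Map (x,y)_Ed via u=(1+y)/(1-y), v=(1+y)/((1-y)x) to Montgomery A=10877699429239,B=2967023426575; then to (a',b')=(24441778295724,11377051340134).
n = 127 = (1111111)_2 (7 bits, wt 7); accumulate f_{127,P'}(Q'+S)/f_{127,P'}(S) along the 6-step ladder.
The quotient is 19019507332913 + 22370742890070*t.
Hence e(P,Q) = 4667951724793 + 15335013520086*t in F_{25967646871561^2}^*.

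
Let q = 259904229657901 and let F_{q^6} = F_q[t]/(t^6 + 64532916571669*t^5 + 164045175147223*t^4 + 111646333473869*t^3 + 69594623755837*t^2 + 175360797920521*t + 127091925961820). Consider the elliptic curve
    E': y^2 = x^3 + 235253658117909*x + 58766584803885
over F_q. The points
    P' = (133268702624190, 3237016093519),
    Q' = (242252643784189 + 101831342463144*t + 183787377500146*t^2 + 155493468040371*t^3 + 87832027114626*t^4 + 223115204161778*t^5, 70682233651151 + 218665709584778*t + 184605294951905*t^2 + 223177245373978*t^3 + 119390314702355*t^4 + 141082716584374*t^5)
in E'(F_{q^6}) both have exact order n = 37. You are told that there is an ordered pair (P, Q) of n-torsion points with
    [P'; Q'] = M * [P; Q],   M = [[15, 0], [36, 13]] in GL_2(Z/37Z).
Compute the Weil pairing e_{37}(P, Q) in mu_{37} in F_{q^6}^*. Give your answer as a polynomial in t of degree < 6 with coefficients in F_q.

174761985501618 + 83317140165288*t + 198390450347885*t^2 + 7995830275323*t^3 + 66959006127245*t^4 + 25359065827835*t^5

e_{37}(aP+bQ,cP+dQ) = e_{37}(P,Q)^(ad-bc); with (a,b,c,d)=(15,0,36,13) this gives the det-37 law.
So e_{37}(P,Q) = e_{37}(P',Q')^{26}, since 10*26 = 1 mod 37.
Build f_{37,P'} and f_{37,Q'} via the 6-bit ladder of 37=100101_2; evaluate at shifted divisors; quotient in F_{259904229657901^6}.
f_P(D_Q)/f_Q(D_P) = 38431384663450 + 107503030745302*t + 219840421286034*t^2 + 231660588253066*t^3 + 257066489046719*t^4 + 71744812779287*t^5.
Finally e_{37}(P,Q) = 174761985501618 + 83317140165288*t + 198390450347885*t^2 + 7995830275323*t^3 + 66959006127245*t^4 + 25359065827835*t^5.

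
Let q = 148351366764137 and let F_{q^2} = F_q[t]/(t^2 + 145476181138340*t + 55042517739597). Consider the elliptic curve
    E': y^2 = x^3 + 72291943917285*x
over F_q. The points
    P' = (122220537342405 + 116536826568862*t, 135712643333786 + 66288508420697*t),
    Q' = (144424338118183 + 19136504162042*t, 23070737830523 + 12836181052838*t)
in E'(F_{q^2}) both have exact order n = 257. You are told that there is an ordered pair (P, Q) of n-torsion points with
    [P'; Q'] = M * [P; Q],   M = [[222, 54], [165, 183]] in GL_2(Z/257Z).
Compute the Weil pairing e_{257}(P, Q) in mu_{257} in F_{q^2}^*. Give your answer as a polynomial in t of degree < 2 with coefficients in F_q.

138429584750878 + 10277670296254*t

The 257-Weil pairing on E[257] over F_{148351366764137} is alternating-bilinear: e_{257}(P',Q') = e_{257}(P,Q)^det(M).
So e_{257}(P,Q) = e_{257}(P',Q')^{164}, since 105*164 = 1 mod 257.
n = 257 = (100000001)_2 (9 bits, wt 2); accumulate f_{257,P'}(Q'+S)/f_{257,P'}(S) along the 8-step ladder.
f_P(D_Q)/f_Q(D_P) = 119307945698695 + 127451723674972*t.
e_{257}(P,Q) = (119307945698695 + 127451723674972*t)^{164} = 138429584750878 + 10277670296254*t.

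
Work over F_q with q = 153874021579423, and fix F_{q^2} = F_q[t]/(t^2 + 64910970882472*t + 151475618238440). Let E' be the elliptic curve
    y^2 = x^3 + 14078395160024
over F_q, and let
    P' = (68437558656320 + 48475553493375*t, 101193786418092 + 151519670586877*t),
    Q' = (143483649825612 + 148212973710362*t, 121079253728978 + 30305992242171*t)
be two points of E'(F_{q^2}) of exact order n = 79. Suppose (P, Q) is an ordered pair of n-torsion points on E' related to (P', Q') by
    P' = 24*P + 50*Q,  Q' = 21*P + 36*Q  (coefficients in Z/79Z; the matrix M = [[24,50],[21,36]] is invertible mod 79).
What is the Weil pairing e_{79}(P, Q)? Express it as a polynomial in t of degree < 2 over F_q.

46401959846032 + 129958119296367*t

e_{79}(aP+bQ,cP+dQ) = e_{79}(P,Q)^(ad-bc); with (a,b,c,d)=(24,50,21,36) this gives the det-79 law.
det M = 24*36 - 50*21 = -186 = 51 (mod 79); 51^{-1} = 31 (mod 79).
Run Miller on y^2=x^3+14078395160024 over F_{153874021579423}: ladder 1001111 (7 bits); e = f_P(D_Q)/f_Q(D_P).
Miller gives e_{79}(P',Q') = 97657750928273 + 129839089075670*t in F_{153874021579423^2}.
Raise to 31: e(P,Q) = 46401959846032 + 129958119296367*t in mu_{79}.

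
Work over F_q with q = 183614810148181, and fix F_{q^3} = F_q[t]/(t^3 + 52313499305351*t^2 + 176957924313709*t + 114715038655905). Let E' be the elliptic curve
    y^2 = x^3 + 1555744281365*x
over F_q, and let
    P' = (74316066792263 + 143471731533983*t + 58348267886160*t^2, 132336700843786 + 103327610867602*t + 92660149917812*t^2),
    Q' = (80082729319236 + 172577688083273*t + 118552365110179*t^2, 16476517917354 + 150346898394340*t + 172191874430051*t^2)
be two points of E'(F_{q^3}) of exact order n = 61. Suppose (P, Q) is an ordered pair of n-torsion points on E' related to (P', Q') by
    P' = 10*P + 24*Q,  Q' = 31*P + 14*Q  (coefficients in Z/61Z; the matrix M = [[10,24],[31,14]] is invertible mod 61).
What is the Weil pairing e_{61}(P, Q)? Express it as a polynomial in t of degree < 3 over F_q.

36776579306637 + 40983267961884*t + 175705182441289*t^2

Since e_{61}(P,P)=e_{61}(Q,Q)=1 and e_{61}(Q,P)=e_{61}(P,Q)^{-1}, expanding e_{61}(10*P + 24*Q,31*P + 14*Q) leaves e(P,Q)^det(M).
So e_{61}(P,Q) = e_{61}(P',Q')^{51}, since 6*51 = 1 mod 61.
Run Miller on y^2=x^3+1555744281365*x over F_{183614810148181}: ladder 111101 (6 bits); e = f_P(D_Q)/f_Q(D_P).
The quotient is 149255930337704 + 89964019282140*t + 138538466265382*t^2.
Raise to 51: e(P,Q) = 36776579306637 + 40983267961884*t + 175705182441289*t^2 in mu_{61}.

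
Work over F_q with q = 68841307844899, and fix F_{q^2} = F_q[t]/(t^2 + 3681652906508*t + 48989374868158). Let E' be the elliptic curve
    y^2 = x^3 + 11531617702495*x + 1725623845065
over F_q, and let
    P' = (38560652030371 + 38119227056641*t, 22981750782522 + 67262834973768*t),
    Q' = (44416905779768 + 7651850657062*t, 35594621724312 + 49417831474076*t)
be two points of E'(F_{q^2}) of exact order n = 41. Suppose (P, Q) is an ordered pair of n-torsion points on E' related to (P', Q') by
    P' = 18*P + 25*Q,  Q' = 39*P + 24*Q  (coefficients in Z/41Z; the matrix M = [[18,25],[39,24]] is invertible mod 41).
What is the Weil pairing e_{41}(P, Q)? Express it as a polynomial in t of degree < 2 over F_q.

Alternating bilinearity on E[41] (values in mu_{41} in F_{68841307844899^2}) gives e(P',Q') = e(P,Q)^det(M).
det M = 18*24 - 25*39 = -543 = 31 (mod 41); 31^{-1} = 4 (mod 41).
Miller loop for e_{41} over F_{68841307844899^2}: bits of 41 = 101001; 5 double steps + 2 add steps, l/v at each.
The quotient is 68417533909252 + 55542619996924*t.
Raise to 4: e(P,Q) = 56267177514006 + 10876652480733*t in mu_{41}.

56267177514006 + 10876652480733*t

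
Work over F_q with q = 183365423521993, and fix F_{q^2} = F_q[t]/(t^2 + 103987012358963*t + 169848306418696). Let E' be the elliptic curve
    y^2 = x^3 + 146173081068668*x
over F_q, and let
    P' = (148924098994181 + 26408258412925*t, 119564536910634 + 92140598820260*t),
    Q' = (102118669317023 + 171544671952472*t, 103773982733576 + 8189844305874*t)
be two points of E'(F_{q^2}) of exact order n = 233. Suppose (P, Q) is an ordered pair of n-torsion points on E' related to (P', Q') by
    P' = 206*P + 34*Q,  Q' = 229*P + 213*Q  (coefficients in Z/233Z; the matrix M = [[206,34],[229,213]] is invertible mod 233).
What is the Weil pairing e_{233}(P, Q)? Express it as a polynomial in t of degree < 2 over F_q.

e_{233} is bilinear + alternating on E[233], so e_{233}(206*P + 34*Q, 229*P + 213*Q) = e_{233}(P,Q)^(206*213-34*229).
det(M) mod 233 = 210; its inverse in (Z/233)^* is 81 (check: 210*81 mod 233 = 1).
Double-and-add over 11101001: 8-1 doublings, 5-1 additions; each step l_{T,T}/v_{2T} or l_{T,P'}/v at Q'+S for random S.
e_{233}(P',Q') = 50782317188107 + 130656280239152*t.
(50782317188107 + 130656280239152*t)^{81} mod (183365423521993,f) = 90081339098054 + 740448472764*t.

90081339098054 + 740448472764*t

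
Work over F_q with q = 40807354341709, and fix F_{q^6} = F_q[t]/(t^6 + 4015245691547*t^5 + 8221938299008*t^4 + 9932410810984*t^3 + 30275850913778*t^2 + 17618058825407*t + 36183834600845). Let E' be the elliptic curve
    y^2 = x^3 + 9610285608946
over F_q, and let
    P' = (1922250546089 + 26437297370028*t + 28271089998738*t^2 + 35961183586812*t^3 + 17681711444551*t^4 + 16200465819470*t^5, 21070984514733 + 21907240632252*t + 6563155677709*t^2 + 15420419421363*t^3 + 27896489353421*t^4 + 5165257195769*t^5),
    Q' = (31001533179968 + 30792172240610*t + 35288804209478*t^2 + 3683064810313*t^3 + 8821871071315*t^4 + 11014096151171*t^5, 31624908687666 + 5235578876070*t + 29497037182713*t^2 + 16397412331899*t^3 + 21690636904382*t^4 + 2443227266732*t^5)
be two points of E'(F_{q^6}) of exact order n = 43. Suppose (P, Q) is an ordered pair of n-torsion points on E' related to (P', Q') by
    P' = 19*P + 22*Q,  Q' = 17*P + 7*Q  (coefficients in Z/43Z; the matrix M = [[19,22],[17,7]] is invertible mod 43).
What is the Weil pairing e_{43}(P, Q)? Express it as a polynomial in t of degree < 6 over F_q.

Alternating bilinearity on E[43] (values in mu_{43} in F_{40807354341709^6}) gives e(P',Q') = e(P,Q)^det(M).
Inverting 17 mod 43: 38. Thus e_{43}(P,Q) = e(P',Q')^{38}.
Run Miller on y^2=x^3+9610285608946 over F_{40807354341709}: ladder 101011 (6 bits); e = f_P(D_Q)/f_Q(D_P).
So e_{43}(P',Q') = 3631702671439 + 39910045812633*t + 18713884274586*t^2 + 20552910199219*t^3 + 28964606177375*t^4 + 17317311992994*t^5.
Thus e_{43}(P,Q) = 26799004858779 + 23472953645030*t + 33783681432517*t^2 + 36433721886987*t^3 + 14347019197296*t^4 + 39215253036343*t^5.

26799004858779 + 23472953645030*t + 33783681432517*t^2 + 36433721886987*t^3 + 14347019197296*t^4 + 39215253036343*t^5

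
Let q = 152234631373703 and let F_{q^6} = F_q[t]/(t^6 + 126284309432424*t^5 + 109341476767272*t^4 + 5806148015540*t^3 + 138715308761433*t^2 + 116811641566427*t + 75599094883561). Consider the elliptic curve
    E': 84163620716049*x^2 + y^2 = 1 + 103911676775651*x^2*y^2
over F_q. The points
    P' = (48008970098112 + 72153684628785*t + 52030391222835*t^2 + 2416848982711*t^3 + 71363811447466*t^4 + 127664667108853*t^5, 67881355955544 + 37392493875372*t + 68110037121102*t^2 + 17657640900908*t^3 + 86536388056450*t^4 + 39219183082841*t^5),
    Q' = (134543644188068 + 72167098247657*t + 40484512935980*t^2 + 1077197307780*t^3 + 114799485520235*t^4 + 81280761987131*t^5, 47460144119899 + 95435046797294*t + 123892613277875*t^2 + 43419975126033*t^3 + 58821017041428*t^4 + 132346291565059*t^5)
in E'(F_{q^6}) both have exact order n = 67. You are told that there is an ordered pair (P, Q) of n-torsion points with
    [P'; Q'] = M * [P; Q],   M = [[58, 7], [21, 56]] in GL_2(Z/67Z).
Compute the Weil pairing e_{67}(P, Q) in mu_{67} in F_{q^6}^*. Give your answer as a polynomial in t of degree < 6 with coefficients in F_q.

Alternating bilinearity on E[67] (values in mu_{67} in F_{152234631373703^6}) gives e(P',Q') = e(P,Q)^det(M).
Inverting 19 mod 67: 60. Thus e_{67}(P,Q) = e(P',Q')^{60}.
Edwards->Montgomery: u=(1+y)/(1-y), v=u/x -> 131480041274750v^2=u^3+77030127995212u^2+u; then x_W=71180301671951u+82090760039851: y^2=x^3+59505252785376*x+82994112422648.
Build f_{67,P'} and f_{67,Q'} via the 7-bit ladder of 67=1000011_2; evaluate at shifted divisors; quotient in F_{152234631373703^6}.
f_P(D_Q)/f_Q(D_P) = 16676688965490 + 93873086766900*t + 66406551163837*t^2 + 129998074129739*t^3 + 40211674315133*t^4 + 25520587148866*t^5.
Raise to 60: e(P,Q) = 74735937907995 + 61348972507199*t + 121117283627148*t^2 + 96587817687348*t^3 + 13978242165486*t^4 + 20964954062727*t^5 in mu_{67}.

74735937907995 + 61348972507199*t + 121117283627148*t^2 + 96587817687348*t^3 + 13978242165486*t^4 + 20964954062727*t^5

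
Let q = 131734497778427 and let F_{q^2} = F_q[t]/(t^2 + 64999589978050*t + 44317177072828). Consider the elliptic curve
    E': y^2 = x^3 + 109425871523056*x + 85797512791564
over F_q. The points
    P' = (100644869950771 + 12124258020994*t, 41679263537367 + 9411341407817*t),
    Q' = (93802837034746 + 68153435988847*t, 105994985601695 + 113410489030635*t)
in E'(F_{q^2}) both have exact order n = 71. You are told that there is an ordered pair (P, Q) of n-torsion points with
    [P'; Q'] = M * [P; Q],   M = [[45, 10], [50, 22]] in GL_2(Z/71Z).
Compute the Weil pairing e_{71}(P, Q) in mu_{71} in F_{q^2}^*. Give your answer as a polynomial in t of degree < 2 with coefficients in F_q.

13191606929510 + 116323921012054*t

Under M = [[45,10],[50,22]] in GL_2(Z/71), e_{71}(P',Q') = e_{71}(P,Q)^(45*22-10*50 mod 71).
Inverting 64 mod 71: 10. Thus e_{71}(P,Q) = e(P',Q')^{10}.
Run Miller on y^2=x^3+109425871523056*x+85797512791564 over F_{131734497778427}: ladder 1000111 (7 bits); e = f_P(D_Q)/f_Q(D_P).
So e_{71}(P',Q') = 131127186990058 + 118520917138151*t.
Hence e(P,Q) = 13191606929510 + 116323921012054*t in F_{131734497778427^2}^*.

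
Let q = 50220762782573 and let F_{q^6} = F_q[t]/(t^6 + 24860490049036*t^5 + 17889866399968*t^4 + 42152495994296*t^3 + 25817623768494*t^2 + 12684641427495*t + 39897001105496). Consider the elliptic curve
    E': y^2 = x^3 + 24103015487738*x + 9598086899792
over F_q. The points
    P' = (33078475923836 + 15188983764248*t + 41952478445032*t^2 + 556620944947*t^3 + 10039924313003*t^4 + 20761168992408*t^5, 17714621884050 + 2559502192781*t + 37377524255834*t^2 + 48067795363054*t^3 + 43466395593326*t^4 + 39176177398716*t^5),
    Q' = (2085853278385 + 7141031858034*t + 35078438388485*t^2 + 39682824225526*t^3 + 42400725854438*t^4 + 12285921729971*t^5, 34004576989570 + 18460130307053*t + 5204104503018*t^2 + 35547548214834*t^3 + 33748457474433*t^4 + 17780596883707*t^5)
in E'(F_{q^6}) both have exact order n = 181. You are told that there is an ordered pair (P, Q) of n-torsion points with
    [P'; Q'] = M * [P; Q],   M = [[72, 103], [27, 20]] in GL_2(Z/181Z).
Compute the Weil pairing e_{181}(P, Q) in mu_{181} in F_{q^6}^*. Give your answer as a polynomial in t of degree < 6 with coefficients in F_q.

Under M = [[72,103],[27,20]] in GL_2(Z/181), e_{181}(P',Q') = e_{181}(P,Q)^(72*20-103*27 mod 181).
Inverting 107 mod 181: 22. Thus e_{181}(P,Q) = e(P',Q')^{22}.
Double-and-add over 10110101: 8-1 doublings, 5-1 additions; each step l_{T,T}/v_{2T} or l_{T,P'}/v at Q'+S for random S.
Result: e(P',Q') = 7196209677275 + 541593293889*t + 21849503810875*t^2 + 49412344812993*t^3 + 43984074731186*t^4 + 2880288939796*t^5.
Thus e_{181}(P,Q) = 16364416191447 + 22598198685641*t + 24994159410837*t^2 + 22145327412213*t^3 + 36176043374040*t^4 + 16850564724102*t^5.

16364416191447 + 22598198685641*t + 24994159410837*t^2 + 22145327412213*t^3 + 36176043374040*t^4 + 16850564724102*t^5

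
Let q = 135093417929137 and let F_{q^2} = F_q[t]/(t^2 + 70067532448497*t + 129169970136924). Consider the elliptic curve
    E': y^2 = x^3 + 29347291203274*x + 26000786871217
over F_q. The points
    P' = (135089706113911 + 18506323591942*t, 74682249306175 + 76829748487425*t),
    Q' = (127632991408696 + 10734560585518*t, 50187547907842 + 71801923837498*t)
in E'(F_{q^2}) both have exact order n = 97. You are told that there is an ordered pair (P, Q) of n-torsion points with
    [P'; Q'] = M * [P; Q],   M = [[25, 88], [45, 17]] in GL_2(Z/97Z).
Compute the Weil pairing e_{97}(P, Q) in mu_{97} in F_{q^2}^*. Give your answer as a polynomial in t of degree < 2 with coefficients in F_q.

The 97-Weil pairing on E[97] over F_{135093417929137} is alternating-bilinear: e_{97}(P',Q') = e_{97}(P,Q)^det(M).
Inverting 54 mod 97: 9. Thus e_{97}(P,Q) = e(P',Q')^{9}.
n = 97 = (1100001)_2 (7 bits, wt 3); accumulate f_{97,P'}(Q'+S)/f_{97,P'}(S) along the 6-step ladder.
The quotient is 29638951378608 + 52835536559871*t.
Hence e(P,Q) = 79054037228487 + 95197108577861*t in F_{135093417929137^2}^*.

79054037228487 + 95197108577861*t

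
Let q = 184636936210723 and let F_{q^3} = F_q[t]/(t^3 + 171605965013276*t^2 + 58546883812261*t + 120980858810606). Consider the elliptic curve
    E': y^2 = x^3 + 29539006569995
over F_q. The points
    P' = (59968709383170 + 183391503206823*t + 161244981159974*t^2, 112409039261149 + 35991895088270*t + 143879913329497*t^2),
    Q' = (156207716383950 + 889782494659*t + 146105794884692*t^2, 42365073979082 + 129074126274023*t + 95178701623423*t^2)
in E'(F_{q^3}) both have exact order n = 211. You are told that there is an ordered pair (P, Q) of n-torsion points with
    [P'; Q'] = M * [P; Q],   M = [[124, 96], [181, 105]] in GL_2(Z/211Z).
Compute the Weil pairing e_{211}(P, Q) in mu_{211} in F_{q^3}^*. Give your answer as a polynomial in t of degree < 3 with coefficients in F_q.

Since e_{211}(P,P)=e_{211}(Q,Q)=1 and e_{211}(Q,P)=e_{211}(P,Q)^{-1}, expanding e_{211}(124*P + 96*Q,181*P + 105*Q) leaves e(P,Q)^det(M).
det M = 124*105 - 96*181 = -4356 = 75 (mod 211); 75^{-1} = 166 (mod 211).
Run Miller on y^2=x^3+29539006569995 over F_{184636936210723}: ladder 11010011 (8 bits); e = f_P(D_Q)/f_Q(D_P).
e_{211}(P',Q') = 48292869873908 + 141243554915591*t + 4847932852071*t^2.
Thus e_{211}(P,Q) = 134141958752484 + 43471764185861*t + 10364965973945*t^2.

134141958752484 + 43471764185861*t + 10364965973945*t^2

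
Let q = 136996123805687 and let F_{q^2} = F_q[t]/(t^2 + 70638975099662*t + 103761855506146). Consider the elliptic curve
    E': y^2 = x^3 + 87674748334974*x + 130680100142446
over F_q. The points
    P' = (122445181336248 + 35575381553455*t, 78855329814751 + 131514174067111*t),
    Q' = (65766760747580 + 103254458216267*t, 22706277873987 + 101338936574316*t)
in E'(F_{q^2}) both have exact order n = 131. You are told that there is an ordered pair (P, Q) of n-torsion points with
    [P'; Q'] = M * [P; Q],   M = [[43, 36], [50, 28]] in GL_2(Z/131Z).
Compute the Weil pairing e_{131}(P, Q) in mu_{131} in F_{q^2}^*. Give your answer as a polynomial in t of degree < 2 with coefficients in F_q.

28569716295585 + 97893206520319*t

Alternating bilinearity on E[131] (values in mu_{131} in F_{136996123805687^2}) gives e(P',Q') = e(P,Q)^det(M).
det(M) mod 131 = 59; its inverse in (Z/131)^* is 20 (check: 59*20 mod 131 = 1).
Double-and-add over 10000011: 8-1 doublings, 3-1 additions; each step l_{T,T}/v_{2T} or l_{T,P'}/v at Q'+S for random S.
e_{131}(P',Q') = 70010743567077 + 10875527607183*t.
Hence e(P,Q) = 28569716295585 + 97893206520319*t in F_{136996123805687^2}^*.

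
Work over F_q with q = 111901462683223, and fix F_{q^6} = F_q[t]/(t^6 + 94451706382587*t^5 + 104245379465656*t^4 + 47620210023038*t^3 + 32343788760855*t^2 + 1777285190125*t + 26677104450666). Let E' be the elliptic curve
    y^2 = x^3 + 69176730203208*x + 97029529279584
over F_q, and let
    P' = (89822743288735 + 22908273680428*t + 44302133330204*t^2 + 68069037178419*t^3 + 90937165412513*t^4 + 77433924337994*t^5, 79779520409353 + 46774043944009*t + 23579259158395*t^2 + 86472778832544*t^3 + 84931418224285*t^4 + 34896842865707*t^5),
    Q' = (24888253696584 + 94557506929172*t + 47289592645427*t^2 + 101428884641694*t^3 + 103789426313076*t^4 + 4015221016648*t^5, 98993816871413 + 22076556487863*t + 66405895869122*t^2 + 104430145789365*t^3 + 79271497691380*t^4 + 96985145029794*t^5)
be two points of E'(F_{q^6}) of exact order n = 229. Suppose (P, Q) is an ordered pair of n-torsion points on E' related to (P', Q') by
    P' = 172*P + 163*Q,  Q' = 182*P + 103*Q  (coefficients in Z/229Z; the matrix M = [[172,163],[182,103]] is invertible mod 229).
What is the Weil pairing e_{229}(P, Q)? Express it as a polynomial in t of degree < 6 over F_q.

96912247667995 + 13343379360240*t + 66552017623805*t^2 + 4816633252707*t^3 + 12652489958495*t^4 + 105816868591762*t^5

e_{229} is bilinear + alternating on E[229], so e_{229}(172*P + 163*Q, 182*P + 103*Q) = e_{229}(P,Q)^(172*103-163*182).
det M = 172*103 - 163*182 = -11950 = 187 (mod 229); 187^{-1} = 169 (mod 229).
8-bit Miller (11100101) on E'/F_{111901462683223} with a'=69176730203208, b'=97029529279584: accumulate tangent/chord ratios at Q'+S and P'+S'.
f_P(D_Q)/f_Q(D_P) = 11089505054542 + 33878682208067*t + 9465622232944*t^2 + 31154141064445*t^3 + 65244290214604*t^4 + 97108099815322*t^5.
(11089505054542 + 33878682208067*t + 9465622232944*t^2 + 31154141064445*t^3 + 65244290214604*t^4 + 97108099815322*t^5)^{169} mod (111901462683223,f) = 96912247667995 + 13343379360240*t + 66552017623805*t^2 + 4816633252707*t^3 + 12652489958495*t^4 + 105816868591762*t^5.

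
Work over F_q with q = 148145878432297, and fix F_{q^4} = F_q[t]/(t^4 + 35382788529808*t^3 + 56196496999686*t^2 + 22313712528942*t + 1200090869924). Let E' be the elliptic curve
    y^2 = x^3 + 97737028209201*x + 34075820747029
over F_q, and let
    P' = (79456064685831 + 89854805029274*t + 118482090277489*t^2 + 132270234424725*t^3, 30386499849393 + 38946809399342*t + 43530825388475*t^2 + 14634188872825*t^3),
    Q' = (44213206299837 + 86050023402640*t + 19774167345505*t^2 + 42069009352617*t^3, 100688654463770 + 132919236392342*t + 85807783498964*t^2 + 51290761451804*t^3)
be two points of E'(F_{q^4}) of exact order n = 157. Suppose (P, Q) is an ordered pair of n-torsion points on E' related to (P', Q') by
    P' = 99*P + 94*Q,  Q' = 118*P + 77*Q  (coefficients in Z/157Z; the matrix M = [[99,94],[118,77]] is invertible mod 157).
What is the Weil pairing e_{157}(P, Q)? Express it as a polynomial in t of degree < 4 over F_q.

123065236753508 + 78974592479499*t + 62521545619281*t^2 + 69299277677486*t^3

e_{157}(aP+bQ,cP+dQ) = e_{157}(P,Q)^(ad-bc); with (a,b,c,d)=(99,94,118,77) this gives the det-157 law.
det M = 99*77 - 94*118 = -3469 = 142 (mod 157); 142^{-1} = 136 (mod 157).
Run Miller on y^2=x^3+97737028209201*x+34075820747029 over F_{148145878432297}: ladder 10011101 (8 bits); e = f_P(D_Q)/f_Q(D_P).
Result: e(P',Q') = 46837690859888 + 83036127270734*t + 80347620839475*t^2 + 20550929928139*t^3.
Thus e_{157}(P,Q) = 123065236753508 + 78974592479499*t + 62521545619281*t^2 + 69299277677486*t^3.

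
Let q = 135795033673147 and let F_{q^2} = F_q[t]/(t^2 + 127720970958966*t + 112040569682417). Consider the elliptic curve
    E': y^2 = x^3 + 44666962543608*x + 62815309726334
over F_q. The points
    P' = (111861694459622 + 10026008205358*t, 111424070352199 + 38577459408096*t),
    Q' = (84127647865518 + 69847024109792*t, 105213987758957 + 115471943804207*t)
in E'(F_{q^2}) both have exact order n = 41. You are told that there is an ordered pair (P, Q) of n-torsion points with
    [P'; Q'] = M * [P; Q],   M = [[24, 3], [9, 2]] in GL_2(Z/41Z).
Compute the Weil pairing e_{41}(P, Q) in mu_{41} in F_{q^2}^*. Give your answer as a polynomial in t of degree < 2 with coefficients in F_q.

63881713402684 + 114091744080863*t

The 41-Weil pairing on E[41] over F_{135795033673147} is alternating-bilinear: e_{41}(P',Q') = e_{41}(P,Q)^det(M).
24*2 - 3*9 = 21; reduced mod 41: det = 21, inverse 2.
Double-and-add over 101001: 6-1 doublings, 3-1 additions; each step l_{T,T}/v_{2T} or l_{T,P'}/v at Q'+S for random S.
f_P(D_Q)/f_Q(D_P) = 120241038327571 + 107056546222049*t.
Raise to 2: e(P,Q) = 63881713402684 + 114091744080863*t in mu_{41}.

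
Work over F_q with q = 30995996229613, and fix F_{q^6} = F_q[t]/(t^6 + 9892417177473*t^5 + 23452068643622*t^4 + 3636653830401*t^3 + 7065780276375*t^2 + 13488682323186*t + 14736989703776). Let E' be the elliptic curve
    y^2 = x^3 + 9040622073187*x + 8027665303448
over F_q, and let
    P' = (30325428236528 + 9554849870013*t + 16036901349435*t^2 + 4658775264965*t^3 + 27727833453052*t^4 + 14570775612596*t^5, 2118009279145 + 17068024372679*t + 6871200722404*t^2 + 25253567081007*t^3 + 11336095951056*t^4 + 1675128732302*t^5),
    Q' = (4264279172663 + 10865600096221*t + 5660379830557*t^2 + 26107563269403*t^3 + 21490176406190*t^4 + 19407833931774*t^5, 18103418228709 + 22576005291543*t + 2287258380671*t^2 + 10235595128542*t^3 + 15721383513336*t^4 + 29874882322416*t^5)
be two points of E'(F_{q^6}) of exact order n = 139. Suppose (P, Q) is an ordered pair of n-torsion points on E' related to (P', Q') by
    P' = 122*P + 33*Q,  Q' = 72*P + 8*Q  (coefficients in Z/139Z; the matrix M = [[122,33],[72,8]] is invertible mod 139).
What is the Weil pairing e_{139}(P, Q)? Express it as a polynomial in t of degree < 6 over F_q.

27281256527008 + 20631848922*t + 10181197051031*t^2 + 15798532778503*t^3 + 26914610526155*t^4 + 21469495892197*t^5

e_{139} is bilinear + alternating on E[139], so e_{139}(122*P + 33*Q, 72*P + 8*Q) = e_{139}(P,Q)^(122*8-33*72).
det M = 122*8 - 33*72 = -1400 = 129 (mod 139); 129^{-1} = 125 (mod 139).
Build f_{139,P'} and f_{139,Q'} via the 8-bit ladder of 139=10001011_2; evaluate at shifted divisors; quotient in F_{30995996229613^6}.
So e_{139}(P',Q') = 16735271354155 + 14036865029333*t + 25712051521363*t^2 + 26889018782452*t^3 + 29266564327591*t^4 + 10720901183963*t^5.
Thus e_{139}(P,Q) = 27281256527008 + 20631848922*t + 10181197051031*t^2 + 15798532778503*t^3 + 26914610526155*t^4 + 21469495892197*t^5.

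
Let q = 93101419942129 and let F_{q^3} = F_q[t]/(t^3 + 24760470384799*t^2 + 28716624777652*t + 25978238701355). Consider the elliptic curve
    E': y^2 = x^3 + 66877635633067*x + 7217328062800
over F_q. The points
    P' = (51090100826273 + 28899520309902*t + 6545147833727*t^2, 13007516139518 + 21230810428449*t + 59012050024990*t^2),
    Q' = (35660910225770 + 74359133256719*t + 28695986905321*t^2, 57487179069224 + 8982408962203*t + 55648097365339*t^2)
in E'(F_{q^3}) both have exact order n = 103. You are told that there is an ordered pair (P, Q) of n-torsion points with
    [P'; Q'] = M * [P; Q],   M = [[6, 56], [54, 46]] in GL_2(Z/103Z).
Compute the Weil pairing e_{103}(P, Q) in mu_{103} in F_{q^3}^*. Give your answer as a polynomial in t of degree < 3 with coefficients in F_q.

76469885702400 + 4493713128131*t + 52258182517312*t^2

Alternating bilinearity on E[103] (values in mu_{103} in F_{93101419942129^3}) gives e(P',Q') = e(P,Q)^det(M).
det M = 6*46 - 56*54 = -2748 = 33 (mod 103); 33^{-1} = 25 (mod 103).
7-bit Miller (1100111) on E'/F_{93101419942129} with a'=66877635633067, b'=7217328062800: accumulate tangent/chord ratios at Q'+S and P'+S'.
Miller gives e_{103}(P',Q') = 65726147057423 + 58603515632050*t + 38152180217700*t^2 in F_{93101419942129^3}.
Thus e_{103}(P,Q) = 76469885702400 + 4493713128131*t + 52258182517312*t^2.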